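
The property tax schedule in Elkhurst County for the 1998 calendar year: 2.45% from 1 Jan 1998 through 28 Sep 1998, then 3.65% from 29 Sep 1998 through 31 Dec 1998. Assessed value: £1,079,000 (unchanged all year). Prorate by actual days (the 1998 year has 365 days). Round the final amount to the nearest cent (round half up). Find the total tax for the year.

1 Jan – 28 Sep 1998: 271 days at 2.45% → £1,079,000 × 2.45% × 271/365 = £19,627.4534
29 Sep – 31 Dec 1998: 94 days at 3.65% → £1,079,000 × 3.65% × 94/365 = £10,142.6000
Total = £29,770.0534

£29,770.05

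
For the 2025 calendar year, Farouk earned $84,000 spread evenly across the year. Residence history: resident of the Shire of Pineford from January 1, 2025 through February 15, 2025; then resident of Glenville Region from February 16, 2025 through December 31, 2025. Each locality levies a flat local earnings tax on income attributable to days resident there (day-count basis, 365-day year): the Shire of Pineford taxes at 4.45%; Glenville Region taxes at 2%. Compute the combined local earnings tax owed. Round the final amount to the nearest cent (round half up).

The Shire of Pineford, January 1 – February 15, 2025: 46 days → $84,000 × 4.45% × 46/365 = $471.0904
Glenville Region, February 16 – December 31, 2025: 319 days → $84,000 × 2% × 319/365 = $1,468.2740
Total = $1,939.3644

$1,939.36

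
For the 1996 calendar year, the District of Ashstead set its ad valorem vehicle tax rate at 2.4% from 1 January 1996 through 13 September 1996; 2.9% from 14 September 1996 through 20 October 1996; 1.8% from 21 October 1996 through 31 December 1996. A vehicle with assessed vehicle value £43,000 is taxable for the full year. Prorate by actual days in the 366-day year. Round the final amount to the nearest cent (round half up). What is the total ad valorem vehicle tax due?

1 January – 13 September 1996: 257 days at 2.4% → £43,000 × 2.4% × 257/366 = £724.6557
14 September – 20 October 1996: 37 days at 2.9% → £43,000 × 2.9% × 37/366 = £126.0628
21 October – 31 December 1996: 72 days at 1.8% → £43,000 × 1.8% × 72/366 = £152.2623
Total = £1,002.9809

£1,002.98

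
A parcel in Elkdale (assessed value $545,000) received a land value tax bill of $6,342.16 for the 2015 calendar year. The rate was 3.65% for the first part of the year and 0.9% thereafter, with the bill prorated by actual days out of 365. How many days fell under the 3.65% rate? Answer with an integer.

Let d = days at the first rate; then 365 − d days at the second rate.
$545,000 × [3.65%·d + 0.9%·(365−d)] / 365 = $6,342.16
Solving gives d = 35, so the new rate took effect on February 5, 2015.

35 days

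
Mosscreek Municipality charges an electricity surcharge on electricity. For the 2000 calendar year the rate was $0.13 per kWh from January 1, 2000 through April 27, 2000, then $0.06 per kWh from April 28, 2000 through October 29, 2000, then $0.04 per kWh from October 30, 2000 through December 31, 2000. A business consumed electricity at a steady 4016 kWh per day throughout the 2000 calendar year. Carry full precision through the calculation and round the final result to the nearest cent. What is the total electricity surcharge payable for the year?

January 1 – April 27, 2000: 118 days × 4016 kWh/day = 473,888 kWh at $0.13/kWh → $61605.44
April 28 – October 29, 2000: 185 days × 4016 kWh/day = 742,960 kWh at $0.06/kWh → $44577.60
October 30 – December 31, 2000: 63 days × 4016 kWh/day = 253,008 kWh at $0.04/kWh → $10120.32

$116303.36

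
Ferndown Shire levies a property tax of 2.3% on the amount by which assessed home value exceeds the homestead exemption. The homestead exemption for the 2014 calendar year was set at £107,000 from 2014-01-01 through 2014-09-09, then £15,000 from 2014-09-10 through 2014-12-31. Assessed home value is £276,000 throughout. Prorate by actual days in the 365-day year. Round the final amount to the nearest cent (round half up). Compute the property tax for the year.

2014-01-01 to 2014-09-09: 252 days, exemption £107,000 → (£276,000 − £107,000) × 2.3% × 252/365 = £2,683.6274
2014-09-10 to 2014-12-31: 113 days, exemption £15,000 → (£276,000 − £15,000) × 2.3% × 113/365 = £1,858.4630
Total = £4,542.0904

£4,542.09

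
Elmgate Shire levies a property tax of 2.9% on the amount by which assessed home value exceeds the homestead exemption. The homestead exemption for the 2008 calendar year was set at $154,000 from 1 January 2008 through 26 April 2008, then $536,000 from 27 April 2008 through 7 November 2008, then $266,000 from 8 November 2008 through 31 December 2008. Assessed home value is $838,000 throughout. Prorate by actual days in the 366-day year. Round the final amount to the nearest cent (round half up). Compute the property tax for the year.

1 January – 26 April 2008: 117 days, exemption $154,000 → ($838,000 − $154,000) × 2.9% × 117/366 = $6,341.0164
27 April – 7 November 2008: 195 days, exemption $536,000 → ($838,000 − $536,000) × 2.9% × 195/366 = $4,666.1475
8 November – 31 December 2008: 54 days, exemption $266,000 → ($838,000 − $266,000) × 2.9% × 54/366 = $2,447.4098
Total = $13,454.5738

$13,454.57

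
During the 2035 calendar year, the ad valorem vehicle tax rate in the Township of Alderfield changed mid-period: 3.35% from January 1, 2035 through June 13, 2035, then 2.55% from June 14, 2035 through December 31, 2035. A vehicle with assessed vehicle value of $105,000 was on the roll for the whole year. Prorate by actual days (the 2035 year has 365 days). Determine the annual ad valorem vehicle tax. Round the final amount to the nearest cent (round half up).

January 1 – June 13, 2035: 164 days at 3.35% → $105,000 × 3.35% × 164/365 = $1,580.4658
June 14 – December 31, 2035: 201 days at 2.55% → $105,000 × 2.55% × 201/365 = $1,474.4589
Total = $3,054.9247

$3,054.92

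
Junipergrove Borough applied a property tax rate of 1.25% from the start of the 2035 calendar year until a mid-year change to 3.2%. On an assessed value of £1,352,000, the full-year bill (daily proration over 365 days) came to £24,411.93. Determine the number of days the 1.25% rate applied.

Let d = days at the first rate; then 365 − d days at the second rate.
£1,352,000 × [1.25%·d + 3.2%·(365−d)] / 365 = £24,411.93
Solving gives d = 261, so the new rate took effect on 19 Sep 2035.

261 days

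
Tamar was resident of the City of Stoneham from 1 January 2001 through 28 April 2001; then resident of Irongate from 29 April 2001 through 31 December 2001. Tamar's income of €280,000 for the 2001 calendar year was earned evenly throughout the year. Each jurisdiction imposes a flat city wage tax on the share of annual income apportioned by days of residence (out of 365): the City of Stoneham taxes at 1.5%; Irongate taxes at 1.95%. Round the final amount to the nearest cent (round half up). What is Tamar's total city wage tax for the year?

The City of Stoneham, 1 January – 28 April 2001: 118 days → €280,000 × 1.5% × 118/365 = €1,357.8082
Irongate, 29 April – 31 December 2001: 247 days → €280,000 × 1.95% × 247/365 = €3,694.8493
Total = €5,052.6575

€5,052.66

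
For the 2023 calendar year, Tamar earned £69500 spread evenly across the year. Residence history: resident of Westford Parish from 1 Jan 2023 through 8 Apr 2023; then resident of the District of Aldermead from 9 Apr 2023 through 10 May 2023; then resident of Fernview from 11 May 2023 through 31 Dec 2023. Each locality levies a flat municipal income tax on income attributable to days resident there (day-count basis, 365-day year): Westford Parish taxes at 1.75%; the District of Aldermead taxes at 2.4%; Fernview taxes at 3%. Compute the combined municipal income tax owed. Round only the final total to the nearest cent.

£1815.19

Westford Parish, 1 Jan – 8 Apr 2023: 98 days → £69500 × 1.75% × 98/365 = £326.5548
The District of Aldermead, 9 Apr – 10 May 2023: 32 days → £69500 × 2.4% × 32/365 = £146.2356
Fernview, 11 May – 31 Dec 2023: 235 days → £69500 × 3% × 235/365 = £1342.3973
Total = £1815.1877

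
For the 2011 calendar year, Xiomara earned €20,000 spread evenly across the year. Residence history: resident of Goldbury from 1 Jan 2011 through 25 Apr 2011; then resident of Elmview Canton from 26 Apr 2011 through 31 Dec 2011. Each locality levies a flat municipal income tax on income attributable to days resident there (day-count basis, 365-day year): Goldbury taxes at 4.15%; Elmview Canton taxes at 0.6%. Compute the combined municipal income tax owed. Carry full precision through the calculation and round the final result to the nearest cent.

Goldbury, 1 Jan – 25 Apr 2011: 115 days → €20,000 × 4.15% × 115/365 = €261.5068
Elmview Canton, 26 Apr – 31 Dec 2011: 250 days → €20,000 × 0.6% × 250/365 = €82.1918
Total = €343.6986

€343.70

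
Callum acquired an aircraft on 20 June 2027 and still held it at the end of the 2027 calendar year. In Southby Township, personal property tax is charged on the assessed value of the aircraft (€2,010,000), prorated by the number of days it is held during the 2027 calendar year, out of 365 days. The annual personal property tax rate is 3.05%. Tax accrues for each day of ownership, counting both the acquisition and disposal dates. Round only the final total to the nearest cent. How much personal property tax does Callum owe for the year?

Days held (20 June – 31 December 2027): 195 out of 365
Tax = €2,010,000 × 3.05% × 195/365 = €32,751.9863

€32,751.99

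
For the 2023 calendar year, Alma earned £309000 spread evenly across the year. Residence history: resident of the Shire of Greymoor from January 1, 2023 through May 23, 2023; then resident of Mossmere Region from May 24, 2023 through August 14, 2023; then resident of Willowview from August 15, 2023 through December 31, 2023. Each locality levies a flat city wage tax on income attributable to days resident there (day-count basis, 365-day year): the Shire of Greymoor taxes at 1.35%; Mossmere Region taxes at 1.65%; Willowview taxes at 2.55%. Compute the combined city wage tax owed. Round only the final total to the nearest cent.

£5794.38

The Shire of Greymoor, January 1 – May 23, 2023: 143 days → £309000 × 1.35% × 143/365 = £1634.3137
Mossmere Region, May 24 – August 14, 2023: 83 days → £309000 × 1.65% × 83/365 = £1159.3849
Willowview, August 15 – December 31, 2023: 139 days → £309000 × 2.55% × 139/365 = £3000.6863
Total = £5794.3849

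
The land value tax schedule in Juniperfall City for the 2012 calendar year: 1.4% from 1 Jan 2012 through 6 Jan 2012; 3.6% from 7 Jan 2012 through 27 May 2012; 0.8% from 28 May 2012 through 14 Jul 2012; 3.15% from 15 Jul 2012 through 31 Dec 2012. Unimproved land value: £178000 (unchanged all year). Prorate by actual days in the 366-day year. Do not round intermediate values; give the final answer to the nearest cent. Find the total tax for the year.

£5318.11

1 Jan – 6 Jan 2012: 6 days at 1.4% → £178000 × 1.4% × 6/366 = £40.8525
7 Jan – 27 May 2012: 142 days at 3.6% → £178000 × 3.6% × 142/366 = £2486.1639
28 May – 14 Jul 2012: 48 days at 0.8% → £178000 × 0.8% × 48/366 = £186.7541
15 Jul – 31 Dec 2012: 170 days at 3.15% → £178000 × 3.15% × 170/366 = £2604.3443
Total = £5318.1148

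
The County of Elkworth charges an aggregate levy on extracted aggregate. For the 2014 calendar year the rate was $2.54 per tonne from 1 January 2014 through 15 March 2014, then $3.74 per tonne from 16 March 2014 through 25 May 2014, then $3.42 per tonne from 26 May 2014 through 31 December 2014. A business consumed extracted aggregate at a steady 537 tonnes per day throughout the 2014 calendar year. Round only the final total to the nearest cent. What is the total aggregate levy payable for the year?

1 January – 15 March 2014: 74 days × 537 tonnes/day = 39,738 tonnes at $2.54/tonne → $100,934.52
16 March – 25 May 2014: 71 days × 537 tonnes/day = 38,127 tonnes at $3.74/tonne → $142,594.98
26 May – 31 December 2014: 220 days × 537 tonnes/day = 118,140 tonnes at $3.42/tonne → $404,038.80

$647,568.30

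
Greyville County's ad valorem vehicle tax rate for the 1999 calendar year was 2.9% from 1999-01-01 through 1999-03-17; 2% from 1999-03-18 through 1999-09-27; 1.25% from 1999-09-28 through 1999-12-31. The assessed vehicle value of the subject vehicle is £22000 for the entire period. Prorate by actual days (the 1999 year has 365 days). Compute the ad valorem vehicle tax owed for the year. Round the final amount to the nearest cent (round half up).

£438.28

1999-01-01 to 1999-03-17: 76 days at 2.9% → £22000 × 2.9% × 76/365 = £132.8438
1999-03-18 to 1999-09-27: 194 days at 2% → £22000 × 2% × 194/365 = £233.8630
1999-09-28 to 1999-12-31: 95 days at 1.25% → £22000 × 1.25% × 95/365 = £71.5753
Total = £438.2822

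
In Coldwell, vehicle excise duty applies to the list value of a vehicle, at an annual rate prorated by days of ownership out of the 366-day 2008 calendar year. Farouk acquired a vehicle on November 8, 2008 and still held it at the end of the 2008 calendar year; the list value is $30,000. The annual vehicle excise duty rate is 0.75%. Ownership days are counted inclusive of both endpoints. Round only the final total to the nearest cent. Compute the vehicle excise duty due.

$33.20

Days held (November 8 – December 31, 2008): 54 out of 366
Tax = $30,000 × 0.75% × 54/366 = $33.1967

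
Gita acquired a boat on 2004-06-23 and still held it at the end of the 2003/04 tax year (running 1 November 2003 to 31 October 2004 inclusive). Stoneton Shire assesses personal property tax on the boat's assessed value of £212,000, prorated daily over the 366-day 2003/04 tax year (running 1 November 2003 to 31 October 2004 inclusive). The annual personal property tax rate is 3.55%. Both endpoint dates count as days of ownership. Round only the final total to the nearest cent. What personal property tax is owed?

£2,693.73

Days held (2004-06-23 to 2004-10-31): 131 out of 366
Tax = £212,000 × 3.55% × 131/366 = £2,693.7322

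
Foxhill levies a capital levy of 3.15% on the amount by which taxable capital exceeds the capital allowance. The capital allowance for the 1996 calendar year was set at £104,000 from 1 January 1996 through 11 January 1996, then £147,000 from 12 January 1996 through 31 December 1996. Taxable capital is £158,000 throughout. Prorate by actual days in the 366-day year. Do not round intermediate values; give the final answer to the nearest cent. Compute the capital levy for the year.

£387.21

1 January – 11 January 1996: 11 days, exemption £104,000 → (£158,000 − £104,000) × 3.15% × 11/366 = £51.1230
12 January – 31 December 1996: 355 days, exemption £147,000 → (£158,000 − £147,000) × 3.15% × 355/366 = £336.0861
Total = £387.2090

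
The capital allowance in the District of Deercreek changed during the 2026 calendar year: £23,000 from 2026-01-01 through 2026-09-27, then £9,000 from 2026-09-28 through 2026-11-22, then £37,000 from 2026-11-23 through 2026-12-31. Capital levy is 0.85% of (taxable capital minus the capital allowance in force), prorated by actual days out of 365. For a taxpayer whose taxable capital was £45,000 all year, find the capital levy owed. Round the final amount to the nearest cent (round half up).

2026-01-01 to 2026-09-27: 270 days, exemption £23,000 → (£45,000 − £23,000) × 0.85% × 270/365 = £138.3288
2026-09-28 to 2026-11-22: 56 days, exemption £9,000 → (£45,000 − £9,000) × 0.85% × 56/365 = £46.9479
2026-11-23 to 2026-12-31: 39 days, exemption £37,000 → (£45,000 − £37,000) × 0.85% × 39/365 = £7.2658
Total = £192.5425

£192.54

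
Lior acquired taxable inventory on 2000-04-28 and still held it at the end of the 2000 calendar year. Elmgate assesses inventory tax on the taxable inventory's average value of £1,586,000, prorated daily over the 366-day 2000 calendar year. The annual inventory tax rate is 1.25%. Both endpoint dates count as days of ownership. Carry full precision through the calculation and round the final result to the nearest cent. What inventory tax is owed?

Days held (2000-04-28 to 2000-12-31): 248 out of 366
Tax = £1,586,000 × 1.25% × 248/366 = £13,433.3333

£13,433.33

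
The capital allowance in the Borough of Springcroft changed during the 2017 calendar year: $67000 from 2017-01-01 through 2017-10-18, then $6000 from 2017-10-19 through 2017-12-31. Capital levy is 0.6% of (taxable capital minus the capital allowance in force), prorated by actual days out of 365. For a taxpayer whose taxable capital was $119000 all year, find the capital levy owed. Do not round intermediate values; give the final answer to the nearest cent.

2017-01-01 to 2017-10-18: 291 days, exemption $67000 → ($119000 − $67000) × 0.6% × 291/365 = $248.7452
2017-10-19 to 2017-12-31: 74 days, exemption $6000 → ($119000 − $6000) × 0.6% × 74/365 = $137.4575
Total = $386.2027

$386.20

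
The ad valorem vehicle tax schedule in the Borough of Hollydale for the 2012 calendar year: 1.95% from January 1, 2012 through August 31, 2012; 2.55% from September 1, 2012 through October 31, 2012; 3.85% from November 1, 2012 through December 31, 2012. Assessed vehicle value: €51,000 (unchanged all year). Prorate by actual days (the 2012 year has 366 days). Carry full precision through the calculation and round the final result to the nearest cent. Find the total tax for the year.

€1,207.00

January 1 – August 31, 2012: 244 days at 1.95% → €51,000 × 1.95% × 244/366 = €663.0000
September 1 – October 31, 2012: 61 days at 2.55% → €51,000 × 2.55% × 61/366 = €216.7500
November 1 – December 31, 2012: 61 days at 3.85% → €51,000 × 3.85% × 61/366 = €327.2500
Total = €1,207.0000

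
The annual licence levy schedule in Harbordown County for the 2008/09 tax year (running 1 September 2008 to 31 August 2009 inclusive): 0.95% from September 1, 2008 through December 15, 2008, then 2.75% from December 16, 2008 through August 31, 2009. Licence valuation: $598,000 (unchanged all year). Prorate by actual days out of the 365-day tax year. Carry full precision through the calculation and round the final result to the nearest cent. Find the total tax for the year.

$13,319.02

September 1 – December 15, 2008: 106 days at 0.95% → $598,000 × 0.95% × 106/365 = $1,649.8247
December 16, 2008 – August 31, 2009: 259 days at 2.75% → $598,000 × 2.75% × 259/365 = $11,669.1918
Total = $13,319.0164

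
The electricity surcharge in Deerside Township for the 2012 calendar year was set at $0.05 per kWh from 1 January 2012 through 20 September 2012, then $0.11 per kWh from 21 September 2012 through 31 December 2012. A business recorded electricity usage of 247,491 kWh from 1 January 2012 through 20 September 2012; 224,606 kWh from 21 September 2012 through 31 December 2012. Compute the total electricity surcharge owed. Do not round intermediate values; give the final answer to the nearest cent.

$37,081.21

1 January – 20 September 2012: 247,491 kWh at $0.05/kWh → $12,374.55
21 September – 31 December 2012: 224,606 kWh at $0.11/kWh → $24,706.66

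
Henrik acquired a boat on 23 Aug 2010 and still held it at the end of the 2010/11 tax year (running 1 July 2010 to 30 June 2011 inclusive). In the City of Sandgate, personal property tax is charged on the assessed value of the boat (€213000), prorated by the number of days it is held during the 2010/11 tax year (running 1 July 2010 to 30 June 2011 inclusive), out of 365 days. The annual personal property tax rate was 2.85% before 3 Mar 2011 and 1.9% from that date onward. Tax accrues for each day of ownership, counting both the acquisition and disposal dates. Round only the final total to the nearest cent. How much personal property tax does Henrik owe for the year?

23 Aug 2010 – 2 Mar 2011: 192 days at 2.85% → €213000 × 2.85% × 192/365 = €3193.2493
3 Mar – 30 Jun 2011: 120 days at 1.9% → €213000 × 1.9% × 120/365 = €1330.5205
Total = €4523.7699

€4523.77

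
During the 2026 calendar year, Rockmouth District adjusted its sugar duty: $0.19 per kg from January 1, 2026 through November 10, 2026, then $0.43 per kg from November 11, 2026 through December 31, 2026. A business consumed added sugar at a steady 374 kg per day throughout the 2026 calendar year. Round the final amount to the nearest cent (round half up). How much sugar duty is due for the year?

$30,514.66

January 1 – November 10, 2026: 314 days × 374 kg/day = 117,436 kg at $0.19/kg → $22,312.84
November 11 – December 31, 2026: 51 days × 374 kg/day = 19,074 kg at $0.43/kg → $8,201.82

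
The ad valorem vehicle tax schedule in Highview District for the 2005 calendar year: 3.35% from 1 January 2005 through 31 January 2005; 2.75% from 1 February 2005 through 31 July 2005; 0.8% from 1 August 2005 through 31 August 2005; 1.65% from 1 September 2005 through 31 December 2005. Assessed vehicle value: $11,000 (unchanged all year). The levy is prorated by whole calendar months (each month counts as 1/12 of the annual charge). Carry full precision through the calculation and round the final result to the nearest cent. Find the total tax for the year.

1 January – 31 January 2005: 1 month at 3.35% → $11,000 × 3.35% × 1/12 = $30.7083
1 February – 31 July 2005: 6 months at 2.75% → $11,000 × 2.75% × 6/12 = $151.2500
1 August – 31 August 2005: 1 month at 0.8% → $11,000 × 0.8% × 1/12 = $7.3333
1 September – 31 December 2005: 4 months at 1.65% → $11,000 × 1.65% × 4/12 = $60.5000
Total = $249.7917

$249.79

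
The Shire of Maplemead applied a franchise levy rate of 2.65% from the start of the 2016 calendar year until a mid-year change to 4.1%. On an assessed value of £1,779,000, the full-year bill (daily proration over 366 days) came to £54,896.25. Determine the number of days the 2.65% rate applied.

Let d = days at the first rate; then 366 − d days at the second rate.
£1,779,000 × [2.65%·d + 4.1%·(366−d)] / 366 = £54,896.25
Solving gives d = 256, so the new rate took effect on 13 Sep 2016.

256 days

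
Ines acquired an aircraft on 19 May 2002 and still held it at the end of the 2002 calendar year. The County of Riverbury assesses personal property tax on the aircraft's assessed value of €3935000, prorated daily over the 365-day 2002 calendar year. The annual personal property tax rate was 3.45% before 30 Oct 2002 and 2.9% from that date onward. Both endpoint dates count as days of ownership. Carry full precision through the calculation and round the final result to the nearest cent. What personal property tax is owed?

€80694.45

19 May – 29 Oct 2002: 164 days at 3.45% → €3935000 × 3.45% × 164/365 = €60997.8904
30 Oct – 31 Dec 2002: 63 days at 2.9% → €3935000 × 2.9% × 63/365 = €19696.5616
Total = €80694.4521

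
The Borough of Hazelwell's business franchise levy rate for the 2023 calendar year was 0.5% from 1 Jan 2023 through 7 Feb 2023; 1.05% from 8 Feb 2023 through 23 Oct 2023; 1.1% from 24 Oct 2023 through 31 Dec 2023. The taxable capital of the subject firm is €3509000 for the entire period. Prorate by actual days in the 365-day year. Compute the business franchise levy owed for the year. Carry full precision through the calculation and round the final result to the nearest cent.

1 Jan – 7 Feb 2023: 38 days at 0.5% → €3509000 × 0.5% × 38/365 = €1826.6027
8 Feb – 23 Oct 2023: 258 days at 1.05% → €3509000 × 1.05% × 258/365 = €26043.5096
24 Oct – 31 Dec 2023: 69 days at 1.1% → €3509000 × 1.1% × 69/365 = €7296.7973
Total = €35166.9096

€35166.91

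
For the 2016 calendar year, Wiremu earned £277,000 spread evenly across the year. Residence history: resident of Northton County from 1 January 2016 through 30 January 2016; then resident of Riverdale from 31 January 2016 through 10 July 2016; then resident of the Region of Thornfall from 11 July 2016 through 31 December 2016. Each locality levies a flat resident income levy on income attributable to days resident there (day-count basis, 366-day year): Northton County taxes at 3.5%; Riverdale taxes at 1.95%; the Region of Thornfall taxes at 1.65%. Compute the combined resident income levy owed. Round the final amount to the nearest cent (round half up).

Northton County, 1 January – 30 January 2016: 30 days → £277,000 × 3.5% × 30/366 = £794.6721
Riverdale, 31 January – 10 July 2016: 162 days → £277,000 × 1.95% × 162/366 = £2,390.8279
The Region of Thornfall, 11 July – 31 December 2016: 174 days → £277,000 × 1.65% × 174/366 = £2,172.8607
Total = £5,358.3607

£5,358.36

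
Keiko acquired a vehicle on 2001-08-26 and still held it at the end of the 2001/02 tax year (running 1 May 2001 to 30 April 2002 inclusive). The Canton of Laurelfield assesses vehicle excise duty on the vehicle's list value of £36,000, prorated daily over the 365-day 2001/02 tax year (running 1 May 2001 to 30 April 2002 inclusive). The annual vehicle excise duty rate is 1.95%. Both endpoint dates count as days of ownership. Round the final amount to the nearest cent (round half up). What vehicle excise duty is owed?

Days held (2001-08-26 to 2002-04-30): 248 out of 365
Tax = £36,000 × 1.95% × 248/365 = £476.9753

£476.98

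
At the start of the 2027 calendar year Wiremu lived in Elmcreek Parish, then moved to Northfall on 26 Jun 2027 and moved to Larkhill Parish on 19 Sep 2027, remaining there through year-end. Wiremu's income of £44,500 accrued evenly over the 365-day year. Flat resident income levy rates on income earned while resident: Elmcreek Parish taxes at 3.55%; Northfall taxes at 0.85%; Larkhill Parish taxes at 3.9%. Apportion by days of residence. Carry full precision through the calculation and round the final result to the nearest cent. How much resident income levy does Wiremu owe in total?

£1,344.33

Elmcreek Parish, 1 Jan – 25 Jun 2027: 176 days → £44,500 × 3.55% × 176/365 = £761.7425
Northfall, 26 Jun – 18 Sep 2027: 85 days → £44,500 × 0.85% × 85/365 = £88.0856
Larkhill Parish, 19 Sep – 31 Dec 2027: 104 days → £44,500 × 3.9% × 104/365 = £494.4986
Total = £1,344.3267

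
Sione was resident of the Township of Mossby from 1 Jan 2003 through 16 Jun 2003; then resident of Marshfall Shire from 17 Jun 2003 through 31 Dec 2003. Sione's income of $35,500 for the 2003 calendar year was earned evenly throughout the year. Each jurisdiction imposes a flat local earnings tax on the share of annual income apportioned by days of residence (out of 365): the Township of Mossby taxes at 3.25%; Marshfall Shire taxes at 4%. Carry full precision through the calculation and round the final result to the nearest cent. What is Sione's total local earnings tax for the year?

$1,298.18

The Township of Mossby, 1 Jan – 16 Jun 2003: 167 days → $35,500 × 3.25% × 167/365 = $527.8801
Marshfall Shire, 17 Jun – 31 Dec 2003: 198 days → $35,500 × 4% × 198/365 = $770.3014
Total = $1,298.1815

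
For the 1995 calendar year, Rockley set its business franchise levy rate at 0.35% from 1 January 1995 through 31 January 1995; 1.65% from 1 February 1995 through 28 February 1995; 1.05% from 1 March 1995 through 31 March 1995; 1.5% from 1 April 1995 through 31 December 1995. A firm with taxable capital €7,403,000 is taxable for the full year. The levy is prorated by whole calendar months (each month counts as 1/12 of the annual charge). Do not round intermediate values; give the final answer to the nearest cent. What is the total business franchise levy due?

1 January – 31 January 1995: 1 month at 0.35% → €7,403,000 × 0.35% × 1/12 = €2,159.2083
1 February – 28 February 1995: 1 month at 1.65% → €7,403,000 × 1.65% × 1/12 = €10,179.1250
1 March – 31 March 1995: 1 month at 1.05% → €7,403,000 × 1.05% × 1/12 = €6,477.6250
1 April – 31 December 1995: 9 months at 1.5% → €7,403,000 × 1.5% × 9/12 = €83,283.7500
Total = €102,099.7083

€102,099.71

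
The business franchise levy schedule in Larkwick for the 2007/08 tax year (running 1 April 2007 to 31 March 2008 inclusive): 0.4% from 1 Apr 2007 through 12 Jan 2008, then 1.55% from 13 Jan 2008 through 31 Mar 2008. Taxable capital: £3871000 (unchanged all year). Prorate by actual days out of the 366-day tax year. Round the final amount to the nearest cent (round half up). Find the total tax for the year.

£25092.75

1 Apr 2007 – 12 Jan 2008: 287 days at 0.4% → £3871000 × 0.4% × 287/366 = £12141.8251
13 Jan – 31 Mar 2008: 79 days at 1.55% → £3871000 × 1.55% × 79/366 = £12950.9276
Total = £25092.7527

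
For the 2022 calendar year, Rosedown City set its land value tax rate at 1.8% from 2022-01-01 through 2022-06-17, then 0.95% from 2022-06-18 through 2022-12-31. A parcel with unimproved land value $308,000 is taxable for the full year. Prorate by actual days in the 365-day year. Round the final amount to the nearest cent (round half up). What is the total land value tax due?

$4,131.00

2022-01-01 to 2022-06-17: 168 days at 1.8% → $308,000 × 1.8% × 168/365 = $2,551.7589
2022-06-18 to 2022-12-31: 197 days at 0.95% → $308,000 × 0.95% × 197/365 = $1,579.2384
Total = $4,130.9973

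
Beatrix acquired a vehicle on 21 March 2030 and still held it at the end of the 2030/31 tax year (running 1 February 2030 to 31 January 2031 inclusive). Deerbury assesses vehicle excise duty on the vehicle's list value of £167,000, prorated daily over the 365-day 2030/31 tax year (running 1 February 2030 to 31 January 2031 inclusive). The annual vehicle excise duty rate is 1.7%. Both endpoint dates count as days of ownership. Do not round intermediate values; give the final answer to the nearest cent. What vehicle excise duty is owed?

Days held (21 March 2030 – 31 January 2031): 317 out of 365
Tax = £167,000 × 1.7% × 317/365 = £2,465.6521

£2,465.65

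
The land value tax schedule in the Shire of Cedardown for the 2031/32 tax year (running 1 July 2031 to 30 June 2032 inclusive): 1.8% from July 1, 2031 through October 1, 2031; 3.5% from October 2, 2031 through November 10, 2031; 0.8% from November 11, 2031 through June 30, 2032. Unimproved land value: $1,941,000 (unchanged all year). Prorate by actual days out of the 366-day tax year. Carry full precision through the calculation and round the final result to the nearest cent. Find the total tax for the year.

July 1 – October 1, 2031: 93 days at 1.8% → $1,941,000 × 1.8% × 93/366 = $8,877.6885
October 2 – November 10, 2031: 40 days at 3.5% → $1,941,000 × 3.5% × 40/366 = $7,424.5902
November 11, 2031 – June 30, 2032: 233 days at 0.8% → $1,941,000 × 0.8% × 233/366 = $9,885.3115
Total = $26,187.5902

$26,187.59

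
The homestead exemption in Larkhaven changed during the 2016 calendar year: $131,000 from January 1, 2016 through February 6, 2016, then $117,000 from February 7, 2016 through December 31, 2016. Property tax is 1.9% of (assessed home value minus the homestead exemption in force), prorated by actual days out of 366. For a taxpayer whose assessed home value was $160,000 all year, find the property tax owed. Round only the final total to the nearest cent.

January 1 – February 6, 2016: 37 days, exemption $131,000 → ($160,000 − $131,000) × 1.9% × 37/366 = $55.7022
February 7 – December 31, 2016: 329 days, exemption $117,000 → ($160,000 − $117,000) × 1.9% × 329/366 = $734.4071
Total = $790.1093

$790.11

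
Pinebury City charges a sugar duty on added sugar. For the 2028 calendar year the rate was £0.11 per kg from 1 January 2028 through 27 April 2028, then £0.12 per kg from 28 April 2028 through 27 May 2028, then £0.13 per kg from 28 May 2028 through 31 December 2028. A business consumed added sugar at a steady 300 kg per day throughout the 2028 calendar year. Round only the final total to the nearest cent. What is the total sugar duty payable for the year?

£13476.00

1 January – 27 April 2028: 118 days × 300 kg/day = 35,400 kg at £0.11/kg → £3894.00
28 April – 27 May 2028: 30 days × 300 kg/day = 9,000 kg at £0.12/kg → £1080.00
28 May – 31 December 2028: 218 days × 300 kg/day = 65,400 kg at £0.13/kg → £8502.00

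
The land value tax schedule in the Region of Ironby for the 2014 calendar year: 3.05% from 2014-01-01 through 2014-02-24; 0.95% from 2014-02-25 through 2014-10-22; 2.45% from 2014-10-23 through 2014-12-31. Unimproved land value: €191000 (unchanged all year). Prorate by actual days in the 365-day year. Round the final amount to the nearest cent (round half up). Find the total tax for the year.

€2968.35

2014-01-01 to 2014-02-24: 55 days at 3.05% → €191000 × 3.05% × 55/365 = €877.8151
2014-02-25 to 2014-10-22: 240 days at 0.95% → €191000 × 0.95% × 240/365 = €1193.0959
2014-10-23 to 2014-12-31: 70 days at 2.45% → €191000 × 2.45% × 70/365 = €897.4384
Total = €2968.3493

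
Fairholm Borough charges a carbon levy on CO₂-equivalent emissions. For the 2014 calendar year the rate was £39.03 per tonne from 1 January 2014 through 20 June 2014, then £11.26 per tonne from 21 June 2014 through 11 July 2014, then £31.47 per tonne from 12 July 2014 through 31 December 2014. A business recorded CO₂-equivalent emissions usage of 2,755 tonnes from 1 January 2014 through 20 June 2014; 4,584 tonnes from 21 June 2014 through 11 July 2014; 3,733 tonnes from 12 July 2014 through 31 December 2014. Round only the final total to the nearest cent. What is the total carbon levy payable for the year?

1 January – 20 June 2014: 2,755 tonnes at £39.03/tonne → £107,527.65
21 June – 11 July 2014: 4,584 tonnes at £11.26/tonne → £51,615.84
12 July – 31 December 2014: 3,733 tonnes at £31.47/tonne → £117,477.51

£276,621.00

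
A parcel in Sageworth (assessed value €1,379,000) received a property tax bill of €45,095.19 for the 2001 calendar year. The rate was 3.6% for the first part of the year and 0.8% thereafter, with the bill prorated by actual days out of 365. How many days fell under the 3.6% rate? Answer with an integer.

Let d = days at the first rate; then 365 − d days at the second rate.
€1,379,000 × [3.6%·d + 0.8%·(365−d)] / 365 = €45,095.19
Solving gives d = 322, so the new rate took effect on 19 Nov 2001.

322 days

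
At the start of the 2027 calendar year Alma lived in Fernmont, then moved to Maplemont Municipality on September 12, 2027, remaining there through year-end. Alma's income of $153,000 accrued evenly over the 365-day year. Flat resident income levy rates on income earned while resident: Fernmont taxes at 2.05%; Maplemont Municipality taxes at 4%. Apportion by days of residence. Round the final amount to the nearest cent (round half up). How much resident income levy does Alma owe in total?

Fernmont, January 1 – September 11, 2027: 254 days → $153,000 × 2.05% × 254/365 = $2,182.6603
Maplemont Municipality, September 12 – December 31, 2027: 111 days → $153,000 × 4% × 111/365 = $1,861.1507
Total = $4,043.8110

$4,043.81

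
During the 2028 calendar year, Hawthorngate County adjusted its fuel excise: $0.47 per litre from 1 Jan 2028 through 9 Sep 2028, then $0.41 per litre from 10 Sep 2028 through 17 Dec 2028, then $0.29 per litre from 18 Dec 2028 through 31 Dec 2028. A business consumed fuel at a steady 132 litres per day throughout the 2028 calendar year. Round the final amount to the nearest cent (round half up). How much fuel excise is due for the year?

1 Jan – 9 Sep 2028: 253 days × 132 litres/day = 33,396 litres at $0.47/litre → $15,696.12
10 Sep – 17 Dec 2028: 99 days × 132 litres/day = 13,068 litres at $0.41/litre → $5,357.88
18 Dec – 31 Dec 2028: 14 days × 132 litres/day = 1,848 litres at $0.29/litre → $535.92

$21,589.92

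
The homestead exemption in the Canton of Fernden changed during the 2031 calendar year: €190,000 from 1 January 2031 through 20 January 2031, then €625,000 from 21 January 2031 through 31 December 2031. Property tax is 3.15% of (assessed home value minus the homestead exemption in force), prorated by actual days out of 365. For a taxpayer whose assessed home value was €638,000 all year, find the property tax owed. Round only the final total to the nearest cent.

1 January – 20 January 2031: 20 days, exemption €190,000 → (€638,000 − €190,000) × 3.15% × 20/365 = €773.2603
21 January – 31 December 2031: 345 days, exemption €625,000 → (€638,000 − €625,000) × 3.15% × 345/365 = €387.0616
Total = €1,160.3219

€1,160.32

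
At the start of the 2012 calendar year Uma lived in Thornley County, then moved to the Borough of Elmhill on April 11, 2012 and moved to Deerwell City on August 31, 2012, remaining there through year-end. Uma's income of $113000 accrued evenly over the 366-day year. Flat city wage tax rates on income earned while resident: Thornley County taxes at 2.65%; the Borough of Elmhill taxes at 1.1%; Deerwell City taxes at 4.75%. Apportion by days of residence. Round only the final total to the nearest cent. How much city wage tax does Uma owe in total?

Thornley County, January 1 – April 10, 2012: 101 days → $113000 × 2.65% × 101/366 = $826.3511
The Borough of Elmhill, April 11 – August 30, 2012: 142 days → $113000 × 1.1% × 142/366 = $482.2568
Deerwell City, August 31 – December 31, 2012: 123 days → $113000 × 4.75% × 123/366 = $1803.8320
Total = $3112.4399

$3112.44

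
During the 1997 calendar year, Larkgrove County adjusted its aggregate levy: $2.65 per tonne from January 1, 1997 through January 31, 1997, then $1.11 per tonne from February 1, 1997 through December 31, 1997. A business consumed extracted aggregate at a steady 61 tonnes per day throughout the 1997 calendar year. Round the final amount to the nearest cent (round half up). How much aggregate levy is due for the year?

January 1 – January 31, 1997: 31 days × 61 tonnes/day = 1,891 tonnes at $2.65/tonne → $5,011.15
February 1 – December 31, 1997: 334 days × 61 tonnes/day = 20,374 tonnes at $1.11/tonne → $22,615.14

$27,626.29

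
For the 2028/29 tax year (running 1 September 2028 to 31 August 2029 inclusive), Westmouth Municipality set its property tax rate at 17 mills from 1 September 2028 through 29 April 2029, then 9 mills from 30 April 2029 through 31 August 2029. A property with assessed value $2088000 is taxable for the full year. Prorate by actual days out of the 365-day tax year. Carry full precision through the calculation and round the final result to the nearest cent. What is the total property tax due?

1 September 2028 – 29 April 2029: 241 days at 17 mills → $2088000 × 1.7% × 241/365 = $23437.0849
30 April – 31 August 2029: 124 days at 9 mills → $2088000 × 0.9% × 124/365 = $6384.1315
Total = $29821.2164

$29821.22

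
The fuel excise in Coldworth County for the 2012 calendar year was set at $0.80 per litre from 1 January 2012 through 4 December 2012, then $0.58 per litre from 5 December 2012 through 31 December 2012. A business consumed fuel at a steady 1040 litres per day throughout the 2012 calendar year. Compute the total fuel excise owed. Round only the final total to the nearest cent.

1 January – 4 December 2012: 339 days × 1040 litres/day = 352,560 litres at $0.80/litre → $282,048.00
5 December – 31 December 2012: 27 days × 1040 litres/day = 28,080 litres at $0.58/litre → $16,286.40

$298,334.40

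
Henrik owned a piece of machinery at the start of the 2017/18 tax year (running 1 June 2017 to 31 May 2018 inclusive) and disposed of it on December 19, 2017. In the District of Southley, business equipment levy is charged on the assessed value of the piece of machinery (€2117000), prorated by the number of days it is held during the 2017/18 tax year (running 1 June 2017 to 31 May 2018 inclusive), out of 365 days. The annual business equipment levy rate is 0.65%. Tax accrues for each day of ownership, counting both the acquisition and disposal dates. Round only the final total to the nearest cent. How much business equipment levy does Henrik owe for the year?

€7615.40

Days held (June 1 – December 19, 2017): 202 out of 365
Tax = €2117000 × 0.65% × 202/365 = €7615.4000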